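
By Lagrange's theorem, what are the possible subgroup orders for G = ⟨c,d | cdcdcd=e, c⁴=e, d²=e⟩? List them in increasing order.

|G| = 24 = 2³ · 3. By Lagrange's theorem the order of any subgroup divides 24; the divisors of 24 are 1, 2, 3, 4, 6, 8, 12, 24.

Answer: 1, 2, 3, 4, 6, 8, 12, 24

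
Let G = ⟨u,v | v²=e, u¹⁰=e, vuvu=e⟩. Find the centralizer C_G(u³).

⟨u³⟩ ⊆ C_G(u³) since powers of u³ commute with u³; so |C_G(u³)| ≥ |⟨u³⟩| = 10.
By orbit–stabilizer, |C_G(u³)| = |G| / |conj. class of u³| = 20 / 2 = 10.
The 10 elements commuting with u³ are {e, u, u², u³, u⁴, u⁵, u⁶, u⁷, u⁸, u⁹}.

Answer: {e, u, u², u³, u⁴, u⁵, u⁶, u⁷, u⁸, u⁹}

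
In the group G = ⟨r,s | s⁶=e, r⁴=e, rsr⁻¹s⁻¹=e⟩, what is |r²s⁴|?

Compute successive powers until reaching e:
  (r²s⁴)¹ = r²s⁴, (r²s⁴)² = s², (r²s⁴)³ = r², (r²s⁴)⁴ = s⁴, (r²s⁴)⁵ = r²s², (r²s⁴)⁶ = e.
The smallest positive k with (r²s⁴)ᵏ = e is 6.

Answer: 6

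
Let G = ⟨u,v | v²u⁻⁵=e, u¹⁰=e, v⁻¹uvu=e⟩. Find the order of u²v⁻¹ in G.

Compute successive powers until reaching e:
  (u²v⁻¹)¹ = u²v⁻¹, (u²v⁻¹)² = u⁵, (u²v⁻¹)³ = u²v, (u²v⁻¹)⁴ = e.
The smallest positive k with (u²v⁻¹)ᵏ = e is 4.

Answer: 4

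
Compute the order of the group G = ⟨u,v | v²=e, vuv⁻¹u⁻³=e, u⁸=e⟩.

Enumerate words in the generators, reducing via the relations: the distinct elements are
  {e, u, v, uv, u², u³, u⁴, u⁵, u⁶, u⁷, u²v, u³v, u⁴v, u⁵v, u⁶v, u⁷v}.
No further products give new elements, so |G| = 16.

Answer: 16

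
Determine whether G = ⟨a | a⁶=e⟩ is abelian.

G has a single generator, so G is cyclic and hence abelian.

Answer: Yes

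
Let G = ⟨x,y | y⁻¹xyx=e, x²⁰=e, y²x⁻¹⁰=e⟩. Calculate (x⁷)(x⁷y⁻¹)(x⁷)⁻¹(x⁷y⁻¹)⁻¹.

[(x⁷), (x⁷y⁻¹)] = (x⁷)·(x⁷y⁻¹)·(x⁷)⁻¹·(x⁷y⁻¹)⁻¹.
  (x⁷) · (x⁷y⁻¹) = x⁴y
  (x⁴y) · (x¹³) = xy⁻¹
  (xy⁻¹) · (x⁷y) = x¹⁴

Answer: x¹⁴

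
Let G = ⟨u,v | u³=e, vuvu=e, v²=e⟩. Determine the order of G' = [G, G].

G' = [G, G] is generated by all commutators. The generator-pair commutators are: [u, v] = u².
The subgroup they normally generate is {e, u, u²}, of order 3.
Check: |G/G'| = 6/3 = 2 is the order of the abelianisation.

Answer: 3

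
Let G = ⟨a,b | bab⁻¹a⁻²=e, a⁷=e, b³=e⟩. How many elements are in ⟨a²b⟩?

|⟨a²b⟩| equals the order of a²b. Compute successive powers until reaching e:
  (a²b)¹ = a²b, (a²b)² = a⁶b², (a²b)³ = e.
The smallest positive k with (a²b)ᵏ = e is 3, so |⟨a²b⟩| = 3.

Answer: 3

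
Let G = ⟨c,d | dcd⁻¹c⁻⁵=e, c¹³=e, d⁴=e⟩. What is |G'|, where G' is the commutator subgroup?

G' = [G, G] is generated by all commutators. The generator-pair commutators are: [c, d] = c⁹.
The subgroup they normally generate is {e, c, c², c³, c⁴, c⁵, c⁶, c⁷, c⁸, c⁹, c¹⁰, c¹¹, c¹²}, of order 13.
Check: |G/G'| = 52/13 = 4 is the order of the abelianisation.

Answer: 13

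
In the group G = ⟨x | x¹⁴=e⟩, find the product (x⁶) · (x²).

Compute (x⁶) · (x²) by multiplying left to right and reducing via the relations at each step:
  (x⁶) · x² = x⁸

Answer: x⁸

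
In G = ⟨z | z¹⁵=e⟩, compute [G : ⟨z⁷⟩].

First find ord(z⁷) by computing successive powers:
  (z⁷)¹ = z⁷, (z⁷)² = z¹⁴, (z⁷)³ = z⁶, (z⁷)⁴ = z¹³, (z⁷)⁵ = z⁵, (z⁷)⁶ = z¹², (z⁷)⁷ = z⁴, (z⁷)⁸ = z¹¹, (z⁷)⁹ = z³, (z⁷)¹⁰ = z¹⁰, (z⁷)¹¹ = z², (z⁷)¹² = z⁹, (z⁷)¹³ = z, (z⁷)¹⁴ = z⁸, (z⁷)¹⁵ = e.
So |⟨z⁷⟩| = ord(z⁷) = 15. With |G| = 15, by Lagrange [G : ⟨z⁷⟩] = 15/15 = 1.

Answer: 1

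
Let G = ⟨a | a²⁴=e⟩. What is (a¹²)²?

Compute successive powers of (a¹²), reducing at each step:
  (a¹²)²: (a¹²) · a¹² = e

Answer: e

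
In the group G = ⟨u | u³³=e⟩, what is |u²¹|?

Compute successive powers until reaching e:
  (u²¹)¹ = u²¹, (u²¹)² = u⁹, (u²¹)³ = u³⁰, (u²¹)⁴ = u¹⁸, (u²¹)⁵ = u⁶, (u²¹)⁶ = u²⁷, (u²¹)⁷ = u¹⁵, (u²¹)⁸ = u³, (u²¹)⁹ = u²⁴, (u²¹)¹⁰ = u¹², (u²¹)¹¹ = e.
The smallest positive k with (u²¹)ᵏ = e is 11.

Answer: 11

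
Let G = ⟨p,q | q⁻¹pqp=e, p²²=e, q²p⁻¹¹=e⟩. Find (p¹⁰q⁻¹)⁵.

Compute successive powers of (p¹⁰q⁻¹), reducing at each step:
  (p¹⁰q⁻¹)²: (p¹⁰q⁻¹) · p¹⁰ = q⁻¹;   (q⁻¹) · q⁻¹ = p¹¹
  (p¹⁰q⁻¹)³: (p¹¹) · p¹⁰ = p²¹;   (p²¹) · q⁻¹ = p¹⁰q
  (p¹⁰q⁻¹)⁴: (p¹⁰q) · p¹⁰ = q;   q · q⁻¹ = e
  (p¹⁰q⁻¹)⁵: e · p¹⁰ = p¹⁰;   (p¹⁰) · q⁻¹ = p¹⁰q⁻¹

Answer: p¹⁰q⁻¹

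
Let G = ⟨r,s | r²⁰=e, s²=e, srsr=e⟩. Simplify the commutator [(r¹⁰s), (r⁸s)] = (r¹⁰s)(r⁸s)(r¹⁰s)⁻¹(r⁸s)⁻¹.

[(r¹⁰s), (r⁸s)] = (r¹⁰s)·(r⁸s)·(r¹⁰s)⁻¹·(r⁸s)⁻¹.
  (r¹⁰s) · (r⁸s) = r²
  (r²) · (r¹⁰s) = r¹²s
  (r¹²s) · (r⁸s) = r⁴

Answer: r⁴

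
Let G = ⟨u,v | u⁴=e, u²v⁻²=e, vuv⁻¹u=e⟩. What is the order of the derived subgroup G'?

G' = [G, G] is generated by all commutators. The generator-pair commutators are: [u, v] = u².
The subgroup they normally generate is {e, u²}, of order 2.
Check: |G/G'| = 8/2 = 4 is the order of the abelianisation.

Answer: 2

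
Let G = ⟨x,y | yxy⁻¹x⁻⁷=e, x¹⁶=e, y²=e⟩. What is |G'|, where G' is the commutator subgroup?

G' = [G, G] is generated by all commutators. The generator-pair commutators are: [x, y] = x¹⁰.
The subgroup they normally generate is {e, x², x⁴, x⁶, x⁸, x¹⁰, x¹², x¹⁴}, of order 8.
Check: |G/G'| = 32/8 = 4 is the order of the abelianisation.

Answer: 8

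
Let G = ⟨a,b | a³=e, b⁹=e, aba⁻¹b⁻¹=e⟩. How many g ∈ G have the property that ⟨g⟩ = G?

⟨g⟩ = G would require ord(g) = |G| = 27, but the maximum element order in G is 9 < 27. So G is not cyclic and no single element generates it: the count is 0.

Answer: 0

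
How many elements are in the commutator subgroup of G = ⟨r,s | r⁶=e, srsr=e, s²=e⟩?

G' = [G, G] is generated by all commutators. The generator-pair commutators are: [r, s] = r².
The subgroup they normally generate is {e, r², r⁴}, of order 3.
Check: |G/G'| = 12/3 = 4 is the order of the abelianisation.

Answer: 3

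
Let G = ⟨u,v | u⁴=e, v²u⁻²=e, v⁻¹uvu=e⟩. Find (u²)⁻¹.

The order of (u²) is 2 (smallest k with (u²)ᵏ = e), so (u²)⁻¹ = (u²)¹ = u².
Check: (u²) · (u²) → (u²) · u² = e, giving e as required.

Answer: u²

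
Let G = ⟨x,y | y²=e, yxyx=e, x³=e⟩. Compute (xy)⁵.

Compute successive powers of (xy), reducing at each step:
  (xy)²: (xy) · x = y;   y · y = e
  (xy)³: e · x = x;   x · y = xy
  (xy)⁴: (xy) · x = y;   y · y = e
  (xy)⁵: e · x = x;   x · y = xy

Answer: xy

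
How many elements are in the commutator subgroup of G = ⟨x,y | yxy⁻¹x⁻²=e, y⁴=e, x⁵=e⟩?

G' = [G, G] is generated by all commutators. The generator-pair commutators are: [x, y] = x⁴.
The subgroup they normally generate is {e, x, x², x³, x⁴}, of order 5.
Check: |G/G'| = 20/5 = 4 is the order of the abelianisation.

Answer: 5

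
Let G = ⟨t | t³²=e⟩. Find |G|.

G is generated by a single element, so G is cyclic. The relator gives t³² = e and no smaller power is forced to be e, so the 32 powers {e, t, t², t³, t⁴, t⁵, t⁶, t⁷, t⁸, t⁹, t²², t²³, t²¹, t²⁰, t²⁴, t²⁵, t²⁶, t²⁷, t²⁸, t²⁹, t³¹, t³⁰, t¹², t¹³, t¹¹, t¹⁰, t¹⁴, t¹⁵, t¹⁶, t¹⁷, t¹⁸, t¹⁹} are distinct. Hence |G| = 32.

Answer: 32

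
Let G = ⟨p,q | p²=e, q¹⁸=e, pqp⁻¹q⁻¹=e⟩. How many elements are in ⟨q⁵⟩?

|⟨q⁵⟩| equals the order of q⁵. Compute successive powers until reaching e:
  (q⁵)¹ = q⁵, (q⁵)² = q¹⁰, (q⁵)³ = q¹⁵, (q⁵)⁴ = q², (q⁵)⁵ = q⁷, (q⁵)⁶ = q¹², (q⁵)⁷ = q¹⁷, (q⁵)⁸ = q⁴, (q⁵)⁹ = q⁹, (q⁵)¹⁰ = q¹⁴, (q⁵)¹¹ = q, (q⁵)¹² = q⁶, (q⁵)¹³ = q¹¹, (q⁵)¹⁴ = q¹⁶, (q⁵)¹⁵ = q³, (q⁵)¹⁶ = q⁸, (q⁵)¹⁷ = q¹³, (q⁵)¹⁸ = e.
The smallest positive k with (q⁵)ᵏ = e is 18, so |⟨q⁵⟩| = 18.

Answer: 18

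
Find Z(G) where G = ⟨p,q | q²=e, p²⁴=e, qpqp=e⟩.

An element z ∈ Z(G) iff z commutes with every generator.
For example p¹² is central: (p¹²)·p = p¹³ = p·(p¹²); (p¹²)·q = p¹²q = q·(p¹²).
Whereas p ∉ Z(G) since p·q = pq ≠ p²³q = q·p.
Checking each of the 48 elements this way gives Z(G) = {e, p¹²}, of order 2.

Answer: {e, p¹²}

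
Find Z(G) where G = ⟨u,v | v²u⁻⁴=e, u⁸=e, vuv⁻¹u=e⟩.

An element z ∈ Z(G) iff z commutes with every generator.
For example u⁴ is central: (u⁴)·u = u⁵ = u·(u⁴); (u⁴)·v = v⁻¹ = v·(u⁴).
Whereas u ∉ Z(G) since u·v = uv ≠ u³v⁻¹ = v·u.
Checking each of the 16 elements this way gives Z(G) = {e, u⁴}, of order 2.

Answer: {e, u⁴}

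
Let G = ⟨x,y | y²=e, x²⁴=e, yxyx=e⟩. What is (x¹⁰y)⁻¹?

The order of (x¹⁰y) is 2 (smallest k with (x¹⁰y)ᵏ = e), so (x¹⁰y)⁻¹ = (x¹⁰y)¹ = x¹⁰y.
Check: (x¹⁰y) · (x¹⁰y) → (x¹⁰y) · x¹⁰ = y;   y · y = e, giving e as required.

Answer: x¹⁰y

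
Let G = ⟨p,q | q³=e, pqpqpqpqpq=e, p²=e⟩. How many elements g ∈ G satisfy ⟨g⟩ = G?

⟨g⟩ = G would require ord(g) = |G| = 60, but the maximum element order in G is 5 < 60. So G is not cyclic and no single element generates it: the count is 0.

Answer: 0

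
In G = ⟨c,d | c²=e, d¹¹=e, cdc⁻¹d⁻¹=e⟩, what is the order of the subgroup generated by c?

|⟨c⟩| equals the order of c. Compute successive powers until reaching e:
  c¹ = c, c² = e.
The smallest positive k with cᵏ = e is 2, so |⟨c⟩| = 2.

Answer: 2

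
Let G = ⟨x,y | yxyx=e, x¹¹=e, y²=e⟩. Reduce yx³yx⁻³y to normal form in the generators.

Multiply left to right, reducing at each step:
  y · x³ = x⁸y
  (x⁸y) · y = x⁸
  (x⁸) · x⁻³ = x⁵
  (x⁵) · y = x⁵y

Answer: x⁵y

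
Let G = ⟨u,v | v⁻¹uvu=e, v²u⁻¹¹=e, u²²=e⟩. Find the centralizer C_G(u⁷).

⟨u⁷⟩ ⊆ C_G(u⁷) since powers of u⁷ commute with u⁷; so |C_G(u⁷)| ≥ |⟨u⁷⟩| = 22.
By orbit–stabilizer, |C_G(u⁷)| = |G| / |conj. class of u⁷| = 44 / 2 = 22.
The 22 elements commuting with u⁷ are {e, u, u², u³, u⁴, u⁵, u⁶, u⁷, u⁸, u⁹, u¹⁰, u¹¹, u¹², u¹³, u¹⁴, u¹⁵, u¹⁶, u¹⁷, u¹⁸, u¹⁹, u²⁰, u²¹}.

Answer: {e, u, u², u³, u⁴, u⁵, u⁶, u⁷, u⁸, u⁹, u¹⁰, u¹¹, u¹², u¹³, u¹⁴, u¹⁵, u¹⁶, u¹⁷, u¹⁸, u¹⁹, u²⁰, u²¹}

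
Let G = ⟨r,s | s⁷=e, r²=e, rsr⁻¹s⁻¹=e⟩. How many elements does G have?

Enumerate words in the generators, reducing via the relations: the distinct elements are
  {e, r, s, rs, s², s³, s⁴, s⁵, s⁶, rs², rs³, rs⁴, rs⁵, rs⁶}.
No further products give new elements, so |G| = 14.

Answer: 14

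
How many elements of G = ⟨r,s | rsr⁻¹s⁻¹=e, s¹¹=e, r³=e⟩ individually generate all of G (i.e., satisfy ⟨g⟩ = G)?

G is cyclic of order 33. An element generates G iff its order is 33, and a cyclic group of order 33 has exactly φ(33) = 20 such elements.

Answer: 20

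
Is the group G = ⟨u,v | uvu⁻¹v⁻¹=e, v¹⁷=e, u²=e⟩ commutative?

Each pair of generators commutes: u·v = uv = v·u. Since the generators pairwise commute, every element of G commutes with every other, so G is abelian.

Answer: Yes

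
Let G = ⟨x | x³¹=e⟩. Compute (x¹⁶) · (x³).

Compute (x¹⁶) · (x³) by multiplying left to right and reducing via the relations at each step:
  (x¹⁶) · x³ = x¹⁹

Answer: x¹⁹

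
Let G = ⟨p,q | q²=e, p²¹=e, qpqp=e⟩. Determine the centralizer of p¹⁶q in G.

⟨p¹⁶q⟩ ⊆ C_G(p¹⁶q) since powers of p¹⁶q commute with p¹⁶q; so |C_G(p¹⁶q)| ≥ |⟨p¹⁶q⟩| = 2.
By orbit–stabilizer, |C_G(p¹⁶q)| = |G| / |conj. class of p¹⁶q| = 42 / 21 = 2.
The 2 elements commuting with p¹⁶q are {e, p¹⁶q}.

Answer: {e, p¹⁶q}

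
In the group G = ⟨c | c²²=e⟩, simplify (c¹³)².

Compute successive powers of (c¹³), reducing at each step:
  (c¹³)²: (c¹³) · c¹³ = c⁴

Answer: c⁴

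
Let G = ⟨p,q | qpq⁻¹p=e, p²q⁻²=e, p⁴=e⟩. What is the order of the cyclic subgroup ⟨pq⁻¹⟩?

|⟨pq⁻¹⟩| equals the order of pq⁻¹. Compute successive powers until reaching e:
  (pq⁻¹)¹ = pq⁻¹, (pq⁻¹)² = p², (pq⁻¹)³ = pq, (pq⁻¹)⁴ = e.
The smallest positive k with (pq⁻¹)ᵏ = e is 4, so |⟨pq⁻¹⟩| = 4.

Answer: 4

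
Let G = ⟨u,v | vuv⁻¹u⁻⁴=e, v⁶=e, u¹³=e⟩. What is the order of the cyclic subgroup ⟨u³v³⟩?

|⟨u³v³⟩| equals the order of u³v³. Compute successive powers until reaching e:
  (u³v³)¹ = u³v³, (u³v³)² = e.
The smallest positive k with (u³v³)ᵏ = e is 2, so |⟨u³v³⟩| = 2.

Answer: 2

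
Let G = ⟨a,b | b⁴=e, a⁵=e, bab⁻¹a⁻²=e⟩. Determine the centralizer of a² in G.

⟨a²⟩ ⊆ C_G(a²) since powers of a² commute with a²; so |C_G(a²)| ≥ |⟨a²⟩| = 5.
By orbit–stabilizer, |C_G(a²)| = |G| / |conj. class of a²| = 20 / 4 = 5.
The 5 elements commuting with a² are {e, a, a², a³, a⁴}.

Answer: {e, a, a², a³, a⁴}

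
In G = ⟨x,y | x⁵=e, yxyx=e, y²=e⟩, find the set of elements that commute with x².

⟨x²⟩ ⊆ C_G(x²) since powers of x² commute with x²; so |C_G(x²)| ≥ |⟨x²⟩| = 5.
By orbit–stabilizer, |C_G(x²)| = |G| / |conj. class of x²| = 10 / 2 = 5.
The 5 elements commuting with x² are {e, x, x², x³, x⁴}.

Answer: {e, x, x², x³, x⁴}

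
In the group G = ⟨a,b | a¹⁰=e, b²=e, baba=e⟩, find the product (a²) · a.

Compute (a²) · a by multiplying left to right and reducing via the relations at each step:
  (a²) · a = a³

Answer: a³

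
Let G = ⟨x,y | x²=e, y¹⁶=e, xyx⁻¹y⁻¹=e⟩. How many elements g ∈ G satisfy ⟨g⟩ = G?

⟨g⟩ = G would require ord(g) = |G| = 32, but the maximum element order in G is 16 < 32. So G is not cyclic and no single element generates it: the count is 0.

Answer: 0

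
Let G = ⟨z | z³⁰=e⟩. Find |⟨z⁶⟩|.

|⟨z⁶⟩| equals the order of z⁶. Compute successive powers until reaching e:
  (z⁶)¹ = z⁶, (z⁶)² = z¹², (z⁶)³ = z¹⁸, (z⁶)⁴ = z²⁴, (z⁶)⁵ = e.
The smallest positive k with (z⁶)ᵏ = e is 5, so |⟨z⁶⟩| = 5.

Answer: 5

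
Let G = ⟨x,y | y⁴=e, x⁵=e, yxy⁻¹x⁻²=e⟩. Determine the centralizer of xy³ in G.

⟨xy³⟩ ⊆ C_G(xy³) since powers of xy³ commute with xy³; so |C_G(xy³)| ≥ |⟨xy³⟩| = 4.
By orbit–stabilizer, |C_G(xy³)| = |G| / |conj. class of xy³| = 20 / 5 = 4.
The 4 elements commuting with xy³ are {e, xy³, x³y, x⁴y²}.

Answer: {e, xy³, x³y, x⁴y²}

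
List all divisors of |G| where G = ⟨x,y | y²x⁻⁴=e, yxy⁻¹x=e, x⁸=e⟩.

|G| = 16 = 2⁴. By Lagrange's theorem the order of any subgroup divides 16; the divisors of 16 are 1, 2, 4, 8, 16.

Answer: 1, 2, 4, 8, 16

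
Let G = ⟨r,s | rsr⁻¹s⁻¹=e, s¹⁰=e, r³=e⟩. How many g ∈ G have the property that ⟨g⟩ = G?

G is cyclic of order 30. An element generates G iff its order is 30, and a cyclic group of order 30 has exactly φ(30) = 8 such elements.

Answer: 8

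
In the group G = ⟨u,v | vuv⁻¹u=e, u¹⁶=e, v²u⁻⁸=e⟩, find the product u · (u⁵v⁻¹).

Compute u · (u⁵v⁻¹) by multiplying left to right and reducing via the relations at each step:
  u · u⁵ = u⁶
  (u⁶) · v⁻¹ = u⁶v⁻¹

Answer: u⁶v⁻¹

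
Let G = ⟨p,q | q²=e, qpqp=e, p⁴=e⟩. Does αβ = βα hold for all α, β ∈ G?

p·q = pq but q·p = p³q, so p·q ≠ q·p and G is not abelian.

Answer: No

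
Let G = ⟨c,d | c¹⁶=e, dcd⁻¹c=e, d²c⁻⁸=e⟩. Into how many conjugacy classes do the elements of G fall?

The conjugacy classes (representative and size) are:
  [e] (size 1), [c] (size 2), [c¹⁴] (size 2), [c¹³] (size 2), [c¹²] (size 2), [c⁵] (size 2), [c¹⁰] (size 2), [c⁷] (size 2), [c⁸] (size 1), [d⁻¹] (size 8), [c⁷d⁻¹] (size 8).
Class equation: 1 + 2 + 2 + 2 + 2 + 2 + 2 + 2 + 1 + 8 + 8 = 32 = |G|. So G has 11 conjugacy classes.

Answer: 11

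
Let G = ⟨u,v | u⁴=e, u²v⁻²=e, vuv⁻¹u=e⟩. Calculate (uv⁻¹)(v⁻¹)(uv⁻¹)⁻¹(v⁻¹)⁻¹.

[(uv⁻¹), (v⁻¹)] = (uv⁻¹)·(v⁻¹)·(uv⁻¹)⁻¹·(v⁻¹)⁻¹.
  (uv⁻¹) · (v⁻¹) = u³
  (u³) · (uv) = v
  v · v = u²

Answer: u²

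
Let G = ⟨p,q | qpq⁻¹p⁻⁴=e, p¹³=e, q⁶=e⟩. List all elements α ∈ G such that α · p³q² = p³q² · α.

⟨p³q²⟩ ⊆ C_G(p³q²) since powers of p³q² commute with p³q²; so |C_G(p³q²)| ≥ |⟨p³q²⟩| = 3.
By orbit–stabilizer, |C_G(p³q²)| = |G| / |conj. class of p³q²| = 78 / 13 = 6.
The 6 elements commuting with p³q² are {e, p³q², p⁷q⁵, p¹¹q, p¹⁰q³, p¹²q⁴}.

Answer: {e, p³q², p⁷q⁵, p¹¹q, p¹⁰q³, p¹²q⁴}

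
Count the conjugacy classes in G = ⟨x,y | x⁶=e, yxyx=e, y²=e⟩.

The conjugacy classes (representative and size) are:
  [e] (size 1), [x⁵] (size 2), [x⁴] (size 2), [x³] (size 1), [y] (size 3), [x³y] (size 3).
Class equation: 1 + 2 + 2 + 1 + 3 + 3 = 12 = |G|. So G has 6 conjugacy classes.

Answer: 6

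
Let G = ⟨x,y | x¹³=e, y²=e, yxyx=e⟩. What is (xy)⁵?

Compute successive powers of (xy), reducing at each step:
  (xy)²: (xy) · x = y;   y · y = e
  (xy)³: e · x = x;   x · y = xy
  (xy)⁴: (xy) · x = y;   y · y = e
  (xy)⁵: e · x = x;   x · y = xy

Answer: xy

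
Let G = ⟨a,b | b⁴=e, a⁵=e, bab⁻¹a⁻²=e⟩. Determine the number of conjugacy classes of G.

The conjugacy classes (representative and size) are:
  [e] (size 1), [a⁴] (size 4), [a²b] (size 5), [b²] (size 5), [a³b³] (size 5).
Class equation: 1 + 4 + 5 + 5 + 5 = 20 = |G|. So G has 5 conjugacy classes.

Answer: 5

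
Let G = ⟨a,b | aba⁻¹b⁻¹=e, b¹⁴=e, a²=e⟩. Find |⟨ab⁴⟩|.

|⟨ab⁴⟩| equals the order of ab⁴. Compute successive powers until reaching e:
  (ab⁴)¹ = ab⁴, (ab⁴)² = b⁸, (ab⁴)³ = ab¹², (ab⁴)⁴ = b², (ab⁴)⁵ = ab⁶, (ab⁴)⁶ = b¹⁰, (ab⁴)⁷ = a, (ab⁴)⁸ = b⁴, (ab⁴)⁹ = ab⁸, (ab⁴)¹⁰ = b¹², (ab⁴)¹¹ = ab², (ab⁴)¹² = b⁶, (ab⁴)¹³ = ab¹⁰, (ab⁴)¹⁴ = e.
The smallest positive k with (ab⁴)ᵏ = e is 14, so |⟨ab⁴⟩| = 14.

Answer: 14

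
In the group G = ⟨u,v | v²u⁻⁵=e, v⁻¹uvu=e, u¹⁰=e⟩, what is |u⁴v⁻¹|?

Compute successive powers until reaching e:
  (u⁴v⁻¹)¹ = u⁴v⁻¹, (u⁴v⁻¹)² = u⁵, (u⁴v⁻¹)³ = u⁴v, (u⁴v⁻¹)⁴ = e.
The smallest positive k with (u⁴v⁻¹)ᵏ = e is 4.

Answer: 4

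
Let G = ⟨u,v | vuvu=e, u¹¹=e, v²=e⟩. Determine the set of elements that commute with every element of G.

An element z ∈ Z(G) iff z commutes with every generator.
For example e is central: e·u = u = u·e; e·v = v = v·e.
Whereas u ∉ Z(G) since u·v = uv ≠ u¹⁰v = v·u.
Checking each of the 22 elements this way gives Z(G) = {e}, of order 1.

Answer: {e}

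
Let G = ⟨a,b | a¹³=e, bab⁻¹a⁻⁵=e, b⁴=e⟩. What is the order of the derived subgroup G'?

G' = [G, G] is generated by all commutators. The generator-pair commutators are: [a, b] = a⁹.
The subgroup they normally generate is {e, a, a², a³, a⁴, a⁵, a⁶, a⁷, a⁸, a⁹, a¹⁰, a¹¹, a¹²}, of order 13.
Check: |G/G'| = 52/13 = 4 is the order of the abelianisation.

Answer: 13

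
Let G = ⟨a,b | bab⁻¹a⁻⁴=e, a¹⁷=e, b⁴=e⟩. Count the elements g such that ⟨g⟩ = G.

⟨g⟩ = G would require ord(g) = |G| = 68, but the maximum element order in G is 17 < 68. So G is not cyclic and no single element generates it: the count is 0.

Answer: 0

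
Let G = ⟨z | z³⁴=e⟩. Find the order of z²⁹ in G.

Compute successive powers until reaching e:
  (z²⁹)¹ = z²⁹, (z²⁹)² = z²⁴, (z²⁹)³ = z¹⁹, (z²⁹)⁴ = z¹⁴, (z²⁹)⁵ = z⁹, (z²⁹)⁶ = z⁴, (z²⁹)⁷ = z³³, (z²⁹)⁸ = z²⁸, (z²⁹)⁹ = z²³, (z²⁹)¹⁰ = z¹⁸, (z²⁹)¹¹ = z¹³, (z²⁹)¹² = z⁸, (z²⁹)¹³ = z³, (z²⁹)¹⁴ = z³², (z²⁹)¹⁵ = z²⁷, (z²⁹)¹⁶ = z²², (z²⁹)¹⁷ = z¹⁷, (z²⁹)¹⁸ = z¹², (z²⁹)¹⁹ = z⁷, (z²⁹)²⁰ = z², (z²⁹)²¹ = z³¹, (z²⁹)²² = z²⁶, (z²⁹)²³ = z²¹, (z²⁹)²⁴ = z¹⁶, (z²⁹)²⁵ = z¹¹, (z²⁹)²⁶ = z⁶, (z²⁹)²⁷ = z, (z²⁹)²⁸ = z³⁰, (z²⁹)²⁹ = z²⁵, (z²⁹)³⁰ = z²⁰, (z²⁹)³¹ = z¹⁵, (z²⁹)³² = z¹⁰, (z²⁹)³³ = z⁵, (z²⁹)³⁴ = e.
The smallest positive k with (z²⁹)ᵏ = e is 34.

Answer: 34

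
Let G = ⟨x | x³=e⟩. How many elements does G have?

G is generated by a single element, so G is cyclic. The relator gives x³ = e and no smaller power is forced to be e, so the 3 powers {e, x, x²} are distinct. Hence |G| = 3.

Answer: 3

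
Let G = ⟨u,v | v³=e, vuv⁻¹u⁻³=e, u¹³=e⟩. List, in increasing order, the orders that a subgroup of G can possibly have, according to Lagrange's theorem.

|G| = 39 = 3 · 13. By Lagrange's theorem the order of any subgroup divides 39; the divisors of 39 are 1, 3, 13, 39.

Answer: 1, 3, 13, 39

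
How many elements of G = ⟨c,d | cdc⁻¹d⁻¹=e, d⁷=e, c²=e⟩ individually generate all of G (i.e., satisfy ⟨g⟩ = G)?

G is cyclic of order 14. An element generates G iff its order is 14, and a cyclic group of order 14 has exactly φ(14) = 6 such elements.

Answer: 6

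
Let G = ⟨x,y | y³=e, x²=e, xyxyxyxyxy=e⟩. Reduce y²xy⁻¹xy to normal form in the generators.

Multiply left to right, reducing at each step:
  (y²) · x = y²x
  (y²x) · y⁻¹ = y²xy²
  (y²xy²) · x = y²xy²x
  (y²xy²x) · y = y²xy²xy

Answer: y²xy²xy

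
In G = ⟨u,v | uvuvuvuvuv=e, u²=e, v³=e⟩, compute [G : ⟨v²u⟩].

First find ord(v²u) by computing successive powers:
  (v²u)¹ = v²u, (v²u)² = v²uv²u, (v²u)³ = uvuv, (v²u)⁴ = uv, (v²u)⁵ = e.
So |⟨v²u⟩| = ord(v²u) = 5. With |G| = 60, by Lagrange [G : ⟨v²u⟩] = 60/5 = 12.

Answer: 12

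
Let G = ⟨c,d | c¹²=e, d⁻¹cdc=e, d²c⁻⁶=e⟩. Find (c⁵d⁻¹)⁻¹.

The order of (c⁵d⁻¹) is 4 (smallest k with (c⁵d⁻¹)ᵏ = e), so (c⁵d⁻¹)⁻¹ = (c⁵d⁻¹)³ = c⁵d.
Check: (c⁵d⁻¹) · (c⁵d) → (c⁵d⁻¹) · c⁵ = d⁻¹;   (d⁻¹) · d = e, giving e as required.

Answer: c⁵d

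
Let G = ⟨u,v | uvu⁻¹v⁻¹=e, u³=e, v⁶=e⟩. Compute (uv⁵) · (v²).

Compute (uv⁵) · (v²) by multiplying left to right and reducing via the relations at each step:
  (uv⁵) · v² = uv

Answer: uv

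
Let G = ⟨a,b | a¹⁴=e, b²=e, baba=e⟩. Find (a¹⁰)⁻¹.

The order of (a¹⁰) is 7 (smallest k with (a¹⁰)ᵏ = e), so (a¹⁰)⁻¹ = (a¹⁰)⁶ = a⁴.
Check: (a¹⁰) · (a⁴) → (a¹⁰) · a⁴ = e, giving e as required.

Answer: a⁴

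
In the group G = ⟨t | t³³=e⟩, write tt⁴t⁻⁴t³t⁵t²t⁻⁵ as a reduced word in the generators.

Multiply left to right, reducing at each step:
  t · t⁴ = t⁵
  (t⁵) · t⁻⁴ = t
  t · t³ = t⁴
  (t⁴) · t⁵ = t⁹
  (t⁹) · t² = t¹¹
  (t¹¹) · t⁻⁵ = t⁶

Answer: t⁶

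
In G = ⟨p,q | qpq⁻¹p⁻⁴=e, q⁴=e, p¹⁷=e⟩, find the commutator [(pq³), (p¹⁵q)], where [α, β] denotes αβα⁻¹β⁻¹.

[(pq³), (p¹⁵q)] = (pq³)·(p¹⁵q)·(pq³)⁻¹·(p¹⁵q)⁻¹.
  (pq³) · (p¹⁵q) = p⁹
  (p⁹) · (p¹³q) = p⁵q
  (p⁵q) · (p⁹q³) = p⁷

Answer: p⁷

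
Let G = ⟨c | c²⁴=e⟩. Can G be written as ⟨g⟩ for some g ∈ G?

|G| = 24. The element c has order 24 (its powers give 24 distinct elements), so ⟨c⟩ = G and G is cyclic.

Answer: Yes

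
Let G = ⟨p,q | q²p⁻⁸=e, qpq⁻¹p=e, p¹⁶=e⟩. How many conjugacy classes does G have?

The conjugacy classes (representative and size) are:
  [e] (size 1), [p] (size 2), [p¹⁴] (size 2), [p¹³] (size 2), [p¹²] (size 2), [p⁵] (size 2), [p¹⁰] (size 2), [p⁷] (size 2), [p⁸] (size 1), [q⁻¹] (size 8), [p⁷q⁻¹] (size 8).
Class equation: 1 + 2 + 2 + 2 + 2 + 2 + 2 + 2 + 1 + 8 + 8 = 32 = |G|. So G has 11 conjugacy classes.

Answer: 11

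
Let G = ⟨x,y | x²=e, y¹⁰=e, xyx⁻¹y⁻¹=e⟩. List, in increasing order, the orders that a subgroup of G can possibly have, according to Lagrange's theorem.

|G| = 20 = 2² · 5. By Lagrange's theorem the order of any subgroup divides 20; the divisors of 20 are 1, 2, 4, 5, 10, 20.

Answer: 1, 2, 4, 5, 10, 20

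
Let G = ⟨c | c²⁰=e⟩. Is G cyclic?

|G| = 20. The element c has order 20 (its powers give 20 distinct elements), so ⟨c⟩ = G and G is cyclic.

Answer: Yes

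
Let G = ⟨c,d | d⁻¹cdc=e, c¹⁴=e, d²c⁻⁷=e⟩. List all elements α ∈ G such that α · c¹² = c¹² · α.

⟨c¹²⟩ ⊆ C_G(c¹²) since powers of c¹² commute with c¹²; so |C_G(c¹²)| ≥ |⟨c¹²⟩| = 7.
By orbit–stabilizer, |C_G(c¹²)| = |G| / |conj. class of c¹²| = 28 / 2 = 14.
The 14 elements commuting with c¹² are {e, c, c², c³, c⁴, c⁵, c⁶, c⁷, c⁸, c⁹, c¹⁰, c¹¹, c¹², c¹³}.

Answer: {e, c, c², c³, c⁴, c⁵, c⁶, c⁷, c⁸, c⁹, c¹⁰, c¹¹, c¹², c¹³}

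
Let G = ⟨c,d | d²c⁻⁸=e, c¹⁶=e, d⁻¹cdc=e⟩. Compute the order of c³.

Compute successive powers until reaching e:
  (c³)¹ = c³, (c³)² = c⁶, (c³)³ = c⁹, (c³)⁴ = c¹², (c³)⁵ = c¹⁵, (c³)⁶ = c², (c³)⁷ = c⁵, (c³)⁸ = c⁸, (c³)⁹ = c¹¹, (c³)¹⁰ = c¹⁴, (c³)¹¹ = c, (c³)¹² = c⁴, (c³)¹³ = c⁷, (c³)¹⁴ = c¹⁰, (c³)¹⁵ = c¹³, (c³)¹⁶ = e.
The smallest positive k with (c³)ᵏ = e is 16.

Answer: 16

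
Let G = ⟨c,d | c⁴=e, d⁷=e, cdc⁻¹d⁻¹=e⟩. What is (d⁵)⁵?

Compute successive powers of (d⁵), reducing at each step:
  (d⁵)²: (d⁵) · d⁵ = d³
  (d⁵)³: (d³) · d⁵ = d
  (d⁵)⁴: d · d⁵ = d⁶
  (d⁵)⁵: (d⁶) · d⁵ = d⁴

Answer: d⁴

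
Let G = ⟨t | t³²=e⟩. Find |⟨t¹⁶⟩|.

|⟨t¹⁶⟩| equals the order of t¹⁶. Compute successive powers until reaching e:
  (t¹⁶)¹ = t¹⁶, (t¹⁶)² = e.
The smallest positive k with (t¹⁶)ᵏ = e is 2, so |⟨t¹⁶⟩| = 2.

Answer: 2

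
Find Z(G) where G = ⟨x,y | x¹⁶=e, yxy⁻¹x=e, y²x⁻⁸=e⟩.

An element z ∈ Z(G) iff z commutes with every generator.
For example x⁸ is central: (x⁸)·x = x⁹ = x·(x⁸); (x⁸)·y = y⁻¹ = y·(x⁸).
Whereas x ∉ Z(G) since x·y = xy ≠ x⁷y⁻¹ = y·x.
Checking each of the 32 elements this way gives Z(G) = {e, x⁸}, of order 2.

Answer: {e, x⁸}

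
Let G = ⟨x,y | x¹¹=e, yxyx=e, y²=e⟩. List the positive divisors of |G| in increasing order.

|G| = 22 = 2 · 11. By Lagrange's theorem the order of any subgroup divides 22; the divisors of 22 are 1, 2, 11, 22.

Answer: 1, 2, 11, 22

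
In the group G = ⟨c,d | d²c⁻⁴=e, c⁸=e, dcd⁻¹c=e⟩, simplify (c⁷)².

Compute successive powers of (c⁷), reducing at each step:
  (c⁷)²: (c⁷) · c⁷ = c⁶

Answer: c⁶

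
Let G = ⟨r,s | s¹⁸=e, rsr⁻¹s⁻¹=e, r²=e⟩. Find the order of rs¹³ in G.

Compute successive powers until reaching e:
  (rs¹³)¹ = rs¹³, (rs¹³)² = s⁸, (rs¹³)³ = rs³, (rs¹³)⁴ = s¹⁶, (rs¹³)⁵ = rs¹¹, (rs¹³)⁶ = s⁶, (rs¹³)⁷ = rs, (rs¹³)⁸ = s¹⁴, (rs¹³)⁹ = rs⁹, (rs¹³)¹⁰ = s⁴, (rs¹³)¹¹ = rs¹⁷, (rs¹³)¹² = s¹², (rs¹³)¹³ = rs⁷, (rs¹³)¹⁴ = s², (rs¹³)¹⁵ = rs¹⁵, (rs¹³)¹⁶ = s¹⁰, (rs¹³)¹⁷ = rs⁵, (rs¹³)¹⁸ = e.
The smallest positive k with (rs¹³)ᵏ = e is 18.

Answer: 18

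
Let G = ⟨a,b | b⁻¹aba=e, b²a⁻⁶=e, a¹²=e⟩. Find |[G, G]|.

G' = [G, G] is generated by all commutators. The generator-pair commutators are: [a, b] = a².
The subgroup they normally generate is {e, a², a⁴, a⁶, a⁸, a¹⁰}, of order 6.
Check: |G/G'| = 24/6 = 4 is the order of the abelianisation.

Answer: 6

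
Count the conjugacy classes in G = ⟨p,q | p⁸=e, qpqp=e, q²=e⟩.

The conjugacy classes (representative and size) are:
  [e] (size 1), [p] (size 2), [p⁶] (size 2), [p³] (size 2), [p⁴] (size 1), [q] (size 4), [p⁵q] (size 4).
Class equation: 1 + 2 + 2 + 2 + 1 + 4 + 4 = 16 = |G|. So G has 7 conjugacy classes.

Answer: 7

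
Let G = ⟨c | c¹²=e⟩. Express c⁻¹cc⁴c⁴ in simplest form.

Multiply left to right, reducing at each step:
  (c¹¹) · c = e
  e · c⁴ = c⁴
  (c⁴) · c⁴ = c⁸

Answer: c⁸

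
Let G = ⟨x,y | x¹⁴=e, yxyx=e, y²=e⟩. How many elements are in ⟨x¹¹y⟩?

|⟨x¹¹y⟩| equals the order of x¹¹y. Compute successive powers until reaching e:
  (x¹¹y)¹ = x¹¹y, (x¹¹y)² = e.
The smallest positive k with (x¹¹y)ᵏ = e is 2, so |⟨x¹¹y⟩| = 2.

Answer: 2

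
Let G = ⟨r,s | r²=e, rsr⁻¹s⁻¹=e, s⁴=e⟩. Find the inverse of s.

The order of s is 4 (smallest k with sᵏ = e), so s⁻¹ = s³ = s³.
Check: s · (s³) → s · s³ = e, giving e as required.

Answer: s³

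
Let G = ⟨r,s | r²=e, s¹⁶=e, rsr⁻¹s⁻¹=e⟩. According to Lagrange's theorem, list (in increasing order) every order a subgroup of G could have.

|G| = 32 = 2⁵. By Lagrange's theorem the order of any subgroup divides 32; the divisors of 32 are 1, 2, 4, 8, 16, 32.

Answer: 1, 2, 4, 8, 16, 32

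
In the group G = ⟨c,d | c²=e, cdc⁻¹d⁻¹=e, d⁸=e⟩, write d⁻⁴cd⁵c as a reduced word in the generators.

Multiply left to right, reducing at each step:
  (d⁴) · c = cd⁴
  (cd⁴) · d⁵ = cd
  (cd) · c = d

Answer: d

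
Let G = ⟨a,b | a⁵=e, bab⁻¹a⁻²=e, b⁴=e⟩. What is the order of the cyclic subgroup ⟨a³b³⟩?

|⟨a³b³⟩| equals the order of a³b³. Compute successive powers until reaching e:
  (a³b³)¹ = a³b³, (a³b³)² = a²b², (a³b³)³ = a⁴b, (a³b³)⁴ = e.
The smallest positive k with (a³b³)ᵏ = e is 4, so |⟨a³b³⟩| = 4.

Answer: 4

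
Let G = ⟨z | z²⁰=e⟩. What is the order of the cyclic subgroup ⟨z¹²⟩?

|⟨z¹²⟩| equals the order of z¹². Compute successive powers until reaching e:
  (z¹²)¹ = z¹², (z¹²)² = z⁴, (z¹²)³ = z¹⁶, (z¹²)⁴ = z⁸, (z¹²)⁵ = e.
The smallest positive k with (z¹²)ᵏ = e is 5, so |⟨z¹²⟩| = 5.

Answer: 5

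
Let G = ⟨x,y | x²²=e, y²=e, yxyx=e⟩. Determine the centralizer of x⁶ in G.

⟨x⁶⟩ ⊆ C_G(x⁶) since powers of x⁶ commute with x⁶; so |C_G(x⁶)| ≥ |⟨x⁶⟩| = 11.
By orbit–stabilizer, |C_G(x⁶)| = |G| / |conj. class of x⁶| = 44 / 2 = 22.
The 22 elements commuting with x⁶ are {e, x, x², x³, x⁴, x⁵, x⁶, x⁷, x⁸, x⁹, x¹⁰, x¹¹, x¹², x¹³, x¹⁴, x¹⁵, x¹⁶, x¹⁷, x¹⁸, x¹⁹, x²⁰, x²¹}.

Answer: {e, x, x², x³, x⁴, x⁵, x⁶, x⁷, x⁸, x⁹, x¹⁰, x¹¹, x¹², x¹³, x¹⁴, x¹⁵, x¹⁶, x¹⁷, x¹⁸, x¹⁹, x²⁰, x²¹}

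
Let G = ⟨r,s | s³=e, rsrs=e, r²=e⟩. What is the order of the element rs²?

Compute successive powers until reaching e:
  (rs²)¹ = rs², (rs²)² = e.
The smallest positive k with (rs²)ᵏ = e is 2.

Answer: 2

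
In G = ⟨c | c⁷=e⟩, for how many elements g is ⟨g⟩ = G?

G is cyclic of order 7. An element generates G iff its order is 7, and a cyclic group of order 7 has exactly φ(7) = 6 such elements.

Answer: 6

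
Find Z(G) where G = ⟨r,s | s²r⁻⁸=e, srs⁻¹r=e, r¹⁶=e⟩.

An element z ∈ Z(G) iff z commutes with every generator.
For example r⁸ is central: (r⁸)·r = r⁹ = r·(r⁸); (r⁸)·s = s⁻¹ = s·(r⁸).
Whereas r ∉ Z(G) since r·s = rs ≠ r⁷s⁻¹ = s·r.
Checking each of the 32 elements this way gives Z(G) = {e, r⁸}, of order 2.

Answer: {e, r⁸}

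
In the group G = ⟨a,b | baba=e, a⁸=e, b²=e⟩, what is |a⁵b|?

Compute successive powers until reaching e:
  (a⁵b)¹ = a⁵b, (a⁵b)² = e.
The smallest positive k with (a⁵b)ᵏ = e is 2.

Answer: 2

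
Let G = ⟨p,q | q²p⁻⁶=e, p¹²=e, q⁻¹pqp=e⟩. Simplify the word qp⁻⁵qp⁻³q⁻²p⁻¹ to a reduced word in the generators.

Multiply left to right, reducing at each step:
  q · p⁻⁵ = p⁵q
  (p⁵q) · q = p¹¹
  (p¹¹) · p⁻³ = p⁸
  (p⁸) · q⁻² = p²
  (p²) · p⁻¹ = p

Answer: p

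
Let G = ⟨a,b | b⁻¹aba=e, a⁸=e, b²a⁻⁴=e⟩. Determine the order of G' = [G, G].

G' = [G, G] is generated by all commutators. The generator-pair commutators are: [a, b] = a².
The subgroup they normally generate is {e, a², a⁴, a⁶}, of order 4.
Check: |G/G'| = 16/4 = 4 is the order of the abelianisation.

Answer: 4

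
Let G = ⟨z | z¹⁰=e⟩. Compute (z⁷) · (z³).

Compute (z⁷) · (z³) by multiplying left to right and reducing via the relations at each step:
  (z⁷) · z³ = e

Answer: e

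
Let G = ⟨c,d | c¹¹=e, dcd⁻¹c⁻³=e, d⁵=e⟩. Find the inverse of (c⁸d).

The order of (c⁸d) is 5 (smallest k with (c⁸d)ᵏ = e), so (c⁸d)⁻¹ = (c⁸d)⁴ = cd⁴.
Check: (c⁸d) · (cd⁴) → (c⁸d) · c = d;   d · d⁴ = e, giving e as required.

Answer: cd⁴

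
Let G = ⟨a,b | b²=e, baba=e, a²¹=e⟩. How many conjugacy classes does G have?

The conjugacy classes (representative and size) are:
  [e] (size 1), [a²⁰] (size 2), [a²] (size 2), [a³] (size 2), [a¹⁷] (size 2), [a⁵] (size 2), [a⁶] (size 2), [a⁷] (size 2), [a⁸] (size 2), [a⁹] (size 2), [a¹⁰] (size 2), [b] (size 21).
Class equation: 1 + 2 + 2 + 2 + 2 + 2 + 2 + 2 + 2 + 2 + 2 + 21 = 42 = |G|. So G has 12 conjugacy classes.

Answer: 12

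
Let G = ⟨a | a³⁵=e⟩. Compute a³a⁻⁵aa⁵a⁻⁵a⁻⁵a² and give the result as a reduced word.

Multiply left to right, reducing at each step:
  (a³) · a⁻⁵ = a³³
  (a³³) · a = a³⁴
  (a³⁴) · a⁵ = a⁴
  (a⁴) · a⁻⁵ = a³⁴
  (a³⁴) · a⁻⁵ = a²⁹
  (a²⁹) · a² = a³¹

Answer: a³¹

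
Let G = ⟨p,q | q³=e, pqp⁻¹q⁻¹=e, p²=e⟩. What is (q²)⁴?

Compute successive powers of (q²), reducing at each step:
  (q²)²: (q²) · q² = q
  (q²)³: q · q² = e
  (q²)⁴: e · q² = q²

Answer: q²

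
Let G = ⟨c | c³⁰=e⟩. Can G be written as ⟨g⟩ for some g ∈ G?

|G| = 30. The element c has order 30 (its powers give 30 distinct elements), so ⟨c⟩ = G and G is cyclic.

Answer: Yes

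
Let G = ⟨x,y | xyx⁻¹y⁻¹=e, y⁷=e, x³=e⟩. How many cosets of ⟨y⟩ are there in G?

First find ord(y) by computing successive powers:
  y¹ = y, y² = y², y³ = y³, y⁴ = y⁴, y⁵ = y⁵, y⁶ = y⁶, y⁷ = e.
So |⟨y⟩| = ord(y) = 7. With |G| = 21, by Lagrange [G : ⟨y⟩] = 21/7 = 3.

Answer: 3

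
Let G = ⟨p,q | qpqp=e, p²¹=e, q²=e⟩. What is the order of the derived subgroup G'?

G' = [G, G] is generated by all commutators. The generator-pair commutators are: [p, q] = p².
The subgroup they normally generate is {e, p, p², p³, p⁴, p⁵, p⁶, p⁷, p⁸, p⁹, p¹⁰, p¹¹, p¹², p¹³, p¹⁴, p¹⁵, p¹⁶, p¹⁷, p¹⁸, p¹⁹, p²⁰}, of order 21.
Check: |G/G'| = 42/21 = 2 is the order of the abelianisation.

Answer: 21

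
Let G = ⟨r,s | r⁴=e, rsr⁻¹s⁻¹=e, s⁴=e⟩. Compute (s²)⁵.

Compute successive powers of (s²), reducing at each step:
  (s²)²: (s²) · s² = e
  (s²)³: e · s² = s²
  (s²)⁴: (s²) · s² = e
  (s²)⁵: e · s² = s²

Answer: s²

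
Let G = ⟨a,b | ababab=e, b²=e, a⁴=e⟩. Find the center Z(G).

An element z ∈ Z(G) iff z commutes with every generator.
For example e is central: e·a = a = a·e; e·b = b = b·e.
Whereas a ∉ Z(G) since a·b = ab ≠ ba = b·a.
Checking each of the 24 elements this way gives Z(G) = {e}, of order 1.

Answer: {e}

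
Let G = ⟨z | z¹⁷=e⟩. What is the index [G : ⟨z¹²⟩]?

First find ord(z¹²) by computing successive powers:
  (z¹²)¹ = z¹², (z¹²)² = z⁷, (z¹²)³ = z², (z¹²)⁴ = z¹⁴, (z¹²)⁵ = z⁹, (z¹²)⁶ = z⁴, (z¹²)⁷ = z¹⁶, (z¹²)⁸ = z¹¹, (z¹²)⁹ = z⁶, (z¹²)¹⁰ = z, (z¹²)¹¹ = z¹³, (z¹²)¹² = z⁸, (z¹²)¹³ = z³, (z¹²)¹⁴ = z¹⁵, (z¹²)¹⁵ = z¹⁰, (z¹²)¹⁶ = z⁵, (z¹²)¹⁷ = e.
So |⟨z¹²⟩| = ord(z¹²) = 17. With |G| = 17, by Lagrange [G : ⟨z¹²⟩] = 17/17 = 1.

Answer: 1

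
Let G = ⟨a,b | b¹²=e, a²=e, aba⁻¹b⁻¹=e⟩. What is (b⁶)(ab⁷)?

Compute (b⁶) · (ab⁷) by multiplying left to right and reducing via the relations at each step:
  (b⁶) · a = ab⁶
  (ab⁶) · b⁷ = ab

Answer: ab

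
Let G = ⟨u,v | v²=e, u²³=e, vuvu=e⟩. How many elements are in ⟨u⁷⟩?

|⟨u⁷⟩| equals the order of u⁷. Compute successive powers until reaching e:
  (u⁷)¹ = u⁷, (u⁷)² = u¹⁴, (u⁷)³ = u²¹, (u⁷)⁴ = u⁵, (u⁷)⁵ = u¹², (u⁷)⁶ = u¹⁹, (u⁷)⁷ = u³, (u⁷)⁸ = u¹⁰, (u⁷)⁹ = u¹⁷, (u⁷)¹⁰ = u, (u⁷)¹¹ = u⁸, (u⁷)¹² = u¹⁵, (u⁷)¹³ = u²², (u⁷)¹⁴ = u⁶, (u⁷)¹⁵ = u¹³, (u⁷)¹⁶ = u²⁰, (u⁷)¹⁷ = u⁴, (u⁷)¹⁸ = u¹¹, (u⁷)¹⁹ = u¹⁸, (u⁷)²⁰ = u², (u⁷)²¹ = u⁹, (u⁷)²² = u¹⁶, (u⁷)²³ = e.
The smallest positive k with (u⁷)ᵏ = e is 23, so |⟨u⁷⟩| = 23.

Answer: 23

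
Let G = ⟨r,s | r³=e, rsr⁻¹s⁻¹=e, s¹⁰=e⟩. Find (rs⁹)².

Compute successive powers of (rs⁹), reducing at each step:
  (rs⁹)²: (rs⁹) · r = r²s⁹;   (r²s⁹) · s⁹ = r²s⁸

Answer: r²s⁸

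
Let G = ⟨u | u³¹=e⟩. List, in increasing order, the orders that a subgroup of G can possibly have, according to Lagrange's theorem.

|G| = 31 = 31. By Lagrange's theorem the order of any subgroup divides 31; the divisors of 31 are 1, 31.

Answer: 1, 31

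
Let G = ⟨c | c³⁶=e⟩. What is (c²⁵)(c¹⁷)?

Compute (c²⁵) · (c¹⁷) by multiplying left to right and reducing via the relations at each step:
  (c²⁵) · c¹⁷ = c⁶

Answer: c⁶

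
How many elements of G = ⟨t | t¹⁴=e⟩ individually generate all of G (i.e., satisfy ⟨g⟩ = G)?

G is cyclic of order 14. An element generates G iff its order is 14, and a cyclic group of order 14 has exactly φ(14) = 6 such elements.

Answer: 6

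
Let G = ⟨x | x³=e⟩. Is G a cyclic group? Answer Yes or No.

|G| = 3. The element x has order 3 (its powers give 3 distinct elements), so ⟨x⟩ = G and G is cyclic.

Answer: Yes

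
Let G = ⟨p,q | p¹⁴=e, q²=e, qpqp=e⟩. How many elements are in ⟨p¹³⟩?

|⟨p¹³⟩| equals the order of p¹³. Compute successive powers until reaching e:
  (p¹³)¹ = p¹³, (p¹³)² = p¹², (p¹³)³ = p¹¹, (p¹³)⁴ = p¹⁰, (p¹³)⁵ = p⁹, (p¹³)⁶ = p⁸, (p¹³)⁷ = p⁷, (p¹³)⁸ = p⁶, (p¹³)⁹ = p⁵, (p¹³)¹⁰ = p⁴, (p¹³)¹¹ = p³, (p¹³)¹² = p², (p¹³)¹³ = p, (p¹³)¹⁴ = e.
The smallest positive k with (p¹³)ᵏ = e is 14, so |⟨p¹³⟩| = 14.

Answer: 14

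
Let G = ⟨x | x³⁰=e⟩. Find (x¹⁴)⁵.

Compute successive powers of (x¹⁴), reducing at each step:
  (x¹⁴)²: (x¹⁴) · x¹⁴ = x²⁸
  (x¹⁴)³: (x²⁸) · x¹⁴ = x¹²
  (x¹⁴)⁴: (x¹²) · x¹⁴ = x²⁶
  (x¹⁴)⁵: (x²⁶) · x¹⁴ = x¹⁰

Answer: x¹⁰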